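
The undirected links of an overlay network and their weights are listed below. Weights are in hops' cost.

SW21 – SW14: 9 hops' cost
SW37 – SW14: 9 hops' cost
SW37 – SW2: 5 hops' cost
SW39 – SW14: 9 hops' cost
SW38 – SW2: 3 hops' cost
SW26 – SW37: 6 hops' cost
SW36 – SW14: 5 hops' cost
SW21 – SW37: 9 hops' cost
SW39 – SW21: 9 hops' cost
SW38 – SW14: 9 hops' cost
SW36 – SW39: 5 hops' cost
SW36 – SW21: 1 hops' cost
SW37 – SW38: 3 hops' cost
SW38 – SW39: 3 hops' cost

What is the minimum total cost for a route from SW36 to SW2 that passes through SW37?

Best SW36 to SW37: SW36 → SW21 → SW37 costing 10
Best SW37 to SW2: SW37 → SW2 costing 5
Total via SW37: 10 + 5 = 15 hops' cost.

15 hops' cost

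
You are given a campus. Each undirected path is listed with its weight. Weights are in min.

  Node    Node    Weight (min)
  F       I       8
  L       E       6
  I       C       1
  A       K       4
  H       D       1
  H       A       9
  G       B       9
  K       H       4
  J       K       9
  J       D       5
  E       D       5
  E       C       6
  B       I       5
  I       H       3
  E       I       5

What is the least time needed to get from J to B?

14 min

Enumerating some paths:
J - D - E - I - B: 5+5+5+5 = 20
J - K - H - I - B: 9+4+3+5 = 21
J - D - H - I - B: 5+1+3+5 = 14
The minimum is 14 min via J - D - H - I - B.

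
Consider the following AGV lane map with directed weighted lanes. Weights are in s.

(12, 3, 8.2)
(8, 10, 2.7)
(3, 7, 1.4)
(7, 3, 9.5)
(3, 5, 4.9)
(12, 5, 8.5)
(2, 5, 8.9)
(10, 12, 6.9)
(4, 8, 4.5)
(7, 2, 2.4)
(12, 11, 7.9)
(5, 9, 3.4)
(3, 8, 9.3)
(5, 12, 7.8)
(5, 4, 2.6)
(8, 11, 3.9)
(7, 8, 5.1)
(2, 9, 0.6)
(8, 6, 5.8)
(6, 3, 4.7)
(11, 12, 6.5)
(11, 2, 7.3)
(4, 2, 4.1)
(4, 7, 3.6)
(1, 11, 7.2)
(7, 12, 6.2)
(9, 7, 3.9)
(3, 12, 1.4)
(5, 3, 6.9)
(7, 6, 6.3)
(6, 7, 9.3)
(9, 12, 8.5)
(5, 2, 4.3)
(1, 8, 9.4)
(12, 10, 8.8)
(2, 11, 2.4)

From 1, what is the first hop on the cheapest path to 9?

11

Candidate routes:
1 → 8 → 11 → 2 → 9: 9.4+3.9+7.3+0.6 = 21.2
1 → 11 → 2 → 9: 7.2+7.3+0.6 = 15.1
The minimum is 15.1 s via 1 → 11 → 2 → 9.
So from 1 the first move is to 11.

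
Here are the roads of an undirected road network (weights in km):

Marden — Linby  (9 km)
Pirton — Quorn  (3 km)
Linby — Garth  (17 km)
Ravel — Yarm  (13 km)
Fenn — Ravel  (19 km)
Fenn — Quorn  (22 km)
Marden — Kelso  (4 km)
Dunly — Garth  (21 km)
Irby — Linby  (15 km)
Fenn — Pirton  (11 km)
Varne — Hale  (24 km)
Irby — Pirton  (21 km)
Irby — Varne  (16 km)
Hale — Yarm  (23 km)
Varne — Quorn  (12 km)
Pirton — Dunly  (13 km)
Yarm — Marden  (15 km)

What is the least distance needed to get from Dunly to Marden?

47 km

Running Dijkstra from Dunly:
Dunly: 0
Pirton: 13  (via Dunly)
Quorn: 16  (via Pirton)
Garth: 21  (via Dunly)
Fenn: 24  (via Pirton)
Varne: 28  (via Quorn)
Irby: 34  (via Pirton)
Linby: 38  (via Garth)
Ravel: 43  (via Fenn)
Marden: 47  (via Linby)
Shortest route: Dunly → Garth → Linby → Marden = 47 km.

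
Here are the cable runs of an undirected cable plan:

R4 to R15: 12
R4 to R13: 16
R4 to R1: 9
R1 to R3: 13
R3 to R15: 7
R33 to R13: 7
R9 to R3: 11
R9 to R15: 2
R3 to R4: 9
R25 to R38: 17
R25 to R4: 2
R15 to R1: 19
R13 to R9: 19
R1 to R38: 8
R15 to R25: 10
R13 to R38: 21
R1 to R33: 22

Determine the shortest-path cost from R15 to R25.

10

Compare a few routes:
R15–R25: 10 = 10
R15–R4–R25: 12+2 = 14
The minimum is 10 via R15–R25.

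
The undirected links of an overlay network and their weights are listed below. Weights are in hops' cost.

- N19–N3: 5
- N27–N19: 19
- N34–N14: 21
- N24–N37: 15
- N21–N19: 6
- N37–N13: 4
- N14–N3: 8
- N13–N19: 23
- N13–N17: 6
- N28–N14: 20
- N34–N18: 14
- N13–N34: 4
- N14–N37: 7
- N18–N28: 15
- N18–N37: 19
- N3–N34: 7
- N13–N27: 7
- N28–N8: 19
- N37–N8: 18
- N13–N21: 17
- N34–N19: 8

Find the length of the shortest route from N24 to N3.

Compare a few routes:
N24–N37–N14–N3: 15+7+8 = 30
N24–N37–N13–N34–N19–N3: 15+4+4+8+5 = 36
The minimum is 30 hops' cost via N24–N37–N14–N3.

30 hops' cost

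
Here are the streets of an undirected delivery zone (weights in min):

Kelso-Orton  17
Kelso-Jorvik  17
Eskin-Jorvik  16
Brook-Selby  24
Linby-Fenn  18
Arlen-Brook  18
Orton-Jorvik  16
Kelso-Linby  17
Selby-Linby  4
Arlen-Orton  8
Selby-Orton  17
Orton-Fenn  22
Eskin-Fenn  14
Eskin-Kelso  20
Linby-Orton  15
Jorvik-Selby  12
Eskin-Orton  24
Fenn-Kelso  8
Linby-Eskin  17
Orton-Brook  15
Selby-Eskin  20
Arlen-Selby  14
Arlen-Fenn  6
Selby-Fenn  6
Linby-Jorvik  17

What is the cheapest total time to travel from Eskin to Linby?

Running Dijkstra from Eskin:
Eskin: 0
Fenn: 14  (via Eskin)
Jorvik: 16  (via Eskin)
Linby: 17  (via Eskin)
Shortest route: Eskin–Linby = 17 min.

17 min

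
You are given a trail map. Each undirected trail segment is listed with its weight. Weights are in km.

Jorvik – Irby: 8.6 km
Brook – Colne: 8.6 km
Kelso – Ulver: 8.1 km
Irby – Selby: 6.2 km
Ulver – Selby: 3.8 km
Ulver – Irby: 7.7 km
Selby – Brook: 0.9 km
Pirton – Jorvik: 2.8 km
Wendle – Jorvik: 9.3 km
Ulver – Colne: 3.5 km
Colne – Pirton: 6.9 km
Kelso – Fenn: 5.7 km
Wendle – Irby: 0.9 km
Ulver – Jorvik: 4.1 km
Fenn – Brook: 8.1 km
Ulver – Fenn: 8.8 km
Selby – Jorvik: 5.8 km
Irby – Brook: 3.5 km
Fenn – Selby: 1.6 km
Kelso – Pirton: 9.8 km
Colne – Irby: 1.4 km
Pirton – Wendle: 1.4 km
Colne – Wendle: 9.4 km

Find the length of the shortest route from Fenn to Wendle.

Shortest distances from Fenn:
Fenn: 0
Selby: 1.6  (via Fenn)
Brook: 2.5  (via Selby)
Ulver: 5.4  (via Selby)
Kelso: 5.7  (via Fenn)
Irby: 6  (via Brook)
Wendle: 6.9  (via Irby)
Shortest route: Fenn → Selby → Brook → Irby → Wendle = 6.9 km.

6.9 km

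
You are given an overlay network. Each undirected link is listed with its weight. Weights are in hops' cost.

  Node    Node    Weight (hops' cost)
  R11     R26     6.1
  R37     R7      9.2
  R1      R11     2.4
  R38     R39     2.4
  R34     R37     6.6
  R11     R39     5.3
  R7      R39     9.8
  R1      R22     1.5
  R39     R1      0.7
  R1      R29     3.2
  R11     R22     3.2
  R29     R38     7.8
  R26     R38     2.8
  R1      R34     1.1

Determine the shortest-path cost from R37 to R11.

Shortest distances from R37:
R37: 0
R34: 6.6  (via R37)
R1: 7.7  (via R34)
R39: 8.4  (via R1)
R22: 9.2  (via R1)
R7: 9.2  (via R37)
R11: 10.1  (via R1)
Shortest route: R37–R34–R1–R11 = 10.1 hops' cost.

10.1 hops' cost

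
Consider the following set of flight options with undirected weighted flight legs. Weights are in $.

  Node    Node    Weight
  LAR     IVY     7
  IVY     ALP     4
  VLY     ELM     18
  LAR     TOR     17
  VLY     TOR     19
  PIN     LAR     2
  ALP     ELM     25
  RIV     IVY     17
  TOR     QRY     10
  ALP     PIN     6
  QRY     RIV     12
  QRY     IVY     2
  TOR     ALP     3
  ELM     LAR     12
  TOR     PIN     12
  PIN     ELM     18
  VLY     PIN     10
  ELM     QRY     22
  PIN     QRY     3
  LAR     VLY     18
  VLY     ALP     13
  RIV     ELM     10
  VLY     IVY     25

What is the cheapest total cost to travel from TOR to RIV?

Running Dijkstra from TOR:
TOR: 0
ALP: 3  (via TOR)
IVY: 7  (via ALP)
QRY: 9  (via IVY)
PIN: 9  (via ALP)
LAR: 11  (via PIN)
VLY: 16  (via ALP)
RIV: 21  (via QRY)
Shortest route: TOR–ALP–IVY–QRY–RIV = $21.

$21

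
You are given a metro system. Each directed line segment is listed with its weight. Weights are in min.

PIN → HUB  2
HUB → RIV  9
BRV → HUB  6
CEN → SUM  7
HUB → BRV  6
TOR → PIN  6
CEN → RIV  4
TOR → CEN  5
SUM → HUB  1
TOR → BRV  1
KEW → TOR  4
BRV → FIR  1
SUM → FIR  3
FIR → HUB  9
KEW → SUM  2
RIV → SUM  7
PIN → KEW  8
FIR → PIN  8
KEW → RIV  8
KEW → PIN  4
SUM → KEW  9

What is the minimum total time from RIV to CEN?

Compare a few routes:
RIV–SUM–KEW–TOR–CEN: 7+9+4+5 = 25
RIV–SUM–FIR–PIN–KEW–TOR–CEN: 7+3+8+8+4+5 = 35
Cheapest is RIV–SUM–KEW–TOR–CEN at 25 min.

25 min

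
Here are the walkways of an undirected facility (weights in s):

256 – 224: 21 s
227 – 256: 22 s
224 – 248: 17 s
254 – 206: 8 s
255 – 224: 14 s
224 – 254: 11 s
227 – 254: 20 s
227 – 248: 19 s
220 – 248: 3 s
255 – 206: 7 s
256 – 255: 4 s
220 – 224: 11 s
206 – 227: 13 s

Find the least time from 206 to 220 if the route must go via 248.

35 s

Best 206 to 248: 206 → 227 → 248 costing 32
Best 248 to 220: 248 → 220 costing 3
Total via 248: 32 + 3 = 35 s.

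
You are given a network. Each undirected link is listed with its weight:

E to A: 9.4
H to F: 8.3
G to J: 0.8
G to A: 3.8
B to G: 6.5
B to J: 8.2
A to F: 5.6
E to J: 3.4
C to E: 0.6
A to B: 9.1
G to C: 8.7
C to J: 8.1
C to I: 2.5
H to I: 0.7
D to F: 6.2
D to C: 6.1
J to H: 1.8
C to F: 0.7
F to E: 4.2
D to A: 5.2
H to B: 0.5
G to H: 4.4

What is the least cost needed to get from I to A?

Running Dijkstra from I:
I: 0
H: 0.7  (via I)
B: 1.2  (via H)
C: 2.5  (via I)
J: 2.5  (via H)
E: 3.1  (via C)
F: 3.2  (via C)
G: 3.3  (via J)
A: 7.1  (via G)
Shortest route: I–H–J–G–A = 7.1.

7.1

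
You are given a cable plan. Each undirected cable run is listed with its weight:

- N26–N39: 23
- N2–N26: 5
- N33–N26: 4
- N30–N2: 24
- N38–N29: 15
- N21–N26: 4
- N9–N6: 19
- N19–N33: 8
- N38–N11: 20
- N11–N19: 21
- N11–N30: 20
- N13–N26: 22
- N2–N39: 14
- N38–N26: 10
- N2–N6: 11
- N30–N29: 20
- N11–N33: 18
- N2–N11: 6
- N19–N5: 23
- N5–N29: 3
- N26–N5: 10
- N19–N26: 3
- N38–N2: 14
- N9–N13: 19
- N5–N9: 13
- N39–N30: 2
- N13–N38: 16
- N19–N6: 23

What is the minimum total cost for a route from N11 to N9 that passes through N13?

Best N11 to N13: N11 → N2 → N26 → N13 costing 33
Shortest N13→N9: N13 → N9 = 19
Total via N13: 33 + 19 = 52.

52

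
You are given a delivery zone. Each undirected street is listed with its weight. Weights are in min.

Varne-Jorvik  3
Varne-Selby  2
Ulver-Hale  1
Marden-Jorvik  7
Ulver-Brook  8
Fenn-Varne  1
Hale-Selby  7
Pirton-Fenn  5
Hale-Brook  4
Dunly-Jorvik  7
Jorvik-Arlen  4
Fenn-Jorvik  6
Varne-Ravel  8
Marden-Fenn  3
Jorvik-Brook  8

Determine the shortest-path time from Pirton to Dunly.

Running Dijkstra from Pirton:
Pirton: 0
Fenn: 5  (via Pirton)
Varne: 6  (via Fenn)
Selby: 8  (via Varne)
Marden: 8  (via Fenn)
Jorvik: 9  (via Varne)
Arlen: 13  (via Jorvik)
Ravel: 14  (via Varne)
Hale: 15  (via Selby)
Dunly: 16  (via Jorvik)
Shortest route: Pirton–Fenn–Varne–Jorvik–Dunly = 16 min.

16 min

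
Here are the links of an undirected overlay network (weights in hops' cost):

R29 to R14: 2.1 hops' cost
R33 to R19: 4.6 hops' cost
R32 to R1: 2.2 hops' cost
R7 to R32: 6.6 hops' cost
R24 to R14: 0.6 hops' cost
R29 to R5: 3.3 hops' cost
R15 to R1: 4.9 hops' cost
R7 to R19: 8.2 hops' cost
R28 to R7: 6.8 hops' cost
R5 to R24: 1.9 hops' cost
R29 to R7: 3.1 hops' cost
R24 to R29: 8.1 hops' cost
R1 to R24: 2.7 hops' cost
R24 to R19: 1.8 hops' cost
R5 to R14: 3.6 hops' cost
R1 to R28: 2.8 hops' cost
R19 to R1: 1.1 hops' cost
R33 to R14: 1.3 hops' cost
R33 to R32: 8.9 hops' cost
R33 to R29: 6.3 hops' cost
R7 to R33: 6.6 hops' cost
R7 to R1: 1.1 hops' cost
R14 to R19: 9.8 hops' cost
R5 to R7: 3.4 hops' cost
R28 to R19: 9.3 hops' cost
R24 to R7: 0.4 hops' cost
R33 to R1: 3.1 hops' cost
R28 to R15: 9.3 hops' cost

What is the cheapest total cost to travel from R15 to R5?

Candidate routes:
R15–R1–R24–R5: 4.9+2.7+1.9 = 9.5
R15–R1–R19–R24–R5: 4.9+1.1+1.8+1.9 = 9.7
R15–R1–R7–R24–R5: 4.9+1.1+0.4+1.9 = 8.3
R15–R1–R7–R5: 4.9+1.1+3.4 = 9.4
The minimum is 8.3 hops' cost via R15–R1–R7–R24–R5.

8.3 hops' cost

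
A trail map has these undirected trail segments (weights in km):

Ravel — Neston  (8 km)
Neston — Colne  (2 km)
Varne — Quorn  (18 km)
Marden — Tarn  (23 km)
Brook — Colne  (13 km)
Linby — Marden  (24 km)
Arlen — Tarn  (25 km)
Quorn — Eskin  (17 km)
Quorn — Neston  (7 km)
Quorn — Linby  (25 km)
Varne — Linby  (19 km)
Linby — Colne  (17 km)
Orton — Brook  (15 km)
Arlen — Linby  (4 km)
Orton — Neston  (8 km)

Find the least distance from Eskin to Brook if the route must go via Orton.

Best Eskin to Orton: Eskin → Quorn → Neston → Orton costing 32
Shortest Orton→Brook: Orton → Brook = 15
Total via Orton: 32 + 15 = 47 km.

47 km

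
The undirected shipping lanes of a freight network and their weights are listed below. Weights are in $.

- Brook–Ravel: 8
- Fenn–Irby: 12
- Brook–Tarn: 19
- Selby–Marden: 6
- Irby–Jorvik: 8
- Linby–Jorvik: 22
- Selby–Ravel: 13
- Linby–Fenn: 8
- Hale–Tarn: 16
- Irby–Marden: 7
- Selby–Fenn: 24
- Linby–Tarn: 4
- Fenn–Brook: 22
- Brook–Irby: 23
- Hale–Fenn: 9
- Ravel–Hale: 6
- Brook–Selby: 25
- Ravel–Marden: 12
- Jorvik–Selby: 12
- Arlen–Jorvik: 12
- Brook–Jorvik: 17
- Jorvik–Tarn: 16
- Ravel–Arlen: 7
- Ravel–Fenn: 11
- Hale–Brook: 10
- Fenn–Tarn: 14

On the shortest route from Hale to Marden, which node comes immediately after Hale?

Ravel

Compare a few routes:
Hale–Ravel–Selby–Marden: 6+13+6 = 25
Hale–Ravel–Marden: 6+12 = 18
Cheapest is Hale–Ravel–Marden at $18.
So from Hale the first move is to Ravel.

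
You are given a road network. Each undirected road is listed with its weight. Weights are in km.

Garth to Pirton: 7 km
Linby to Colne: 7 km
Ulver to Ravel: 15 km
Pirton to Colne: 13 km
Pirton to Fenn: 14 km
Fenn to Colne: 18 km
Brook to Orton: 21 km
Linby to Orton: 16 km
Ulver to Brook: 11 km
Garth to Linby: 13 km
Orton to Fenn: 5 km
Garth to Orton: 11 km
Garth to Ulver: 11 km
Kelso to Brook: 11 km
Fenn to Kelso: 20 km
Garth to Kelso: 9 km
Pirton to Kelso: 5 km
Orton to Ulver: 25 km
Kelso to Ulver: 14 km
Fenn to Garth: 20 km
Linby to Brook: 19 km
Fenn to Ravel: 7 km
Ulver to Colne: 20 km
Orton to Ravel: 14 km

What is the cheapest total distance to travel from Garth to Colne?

Enumerating some paths:
Garth → Kelso → Pirton → Colne: 9+5+13 = 27
Garth → Pirton → Colne: 7+13 = 20
Garth → Orton → Fenn → Colne: 11+5+18 = 34
Garth → Ulver → Colne: 11+20 = 31
The minimum is 20 km via Garth → Pirton → Colne.

20 km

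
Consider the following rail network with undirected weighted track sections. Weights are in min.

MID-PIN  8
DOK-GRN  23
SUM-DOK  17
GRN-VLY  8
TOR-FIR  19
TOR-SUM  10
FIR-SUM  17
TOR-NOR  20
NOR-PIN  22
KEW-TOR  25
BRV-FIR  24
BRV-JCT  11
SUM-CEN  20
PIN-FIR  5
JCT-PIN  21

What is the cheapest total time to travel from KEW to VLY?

83 min

Running Dijkstra from KEW:
KEW: 0
TOR: 25  (via KEW)
SUM: 35  (via TOR)
FIR: 44  (via TOR)
NOR: 45  (via TOR)
PIN: 49  (via FIR)
DOK: 52  (via SUM)
CEN: 55  (via SUM)
MID: 57  (via PIN)
BRV: 68  (via FIR)
JCT: 70  (via PIN)
GRN: 75  (via DOK)
VLY: 83  (via GRN)
Shortest route: KEW → TOR → SUM → DOK → GRN → VLY = 83 min.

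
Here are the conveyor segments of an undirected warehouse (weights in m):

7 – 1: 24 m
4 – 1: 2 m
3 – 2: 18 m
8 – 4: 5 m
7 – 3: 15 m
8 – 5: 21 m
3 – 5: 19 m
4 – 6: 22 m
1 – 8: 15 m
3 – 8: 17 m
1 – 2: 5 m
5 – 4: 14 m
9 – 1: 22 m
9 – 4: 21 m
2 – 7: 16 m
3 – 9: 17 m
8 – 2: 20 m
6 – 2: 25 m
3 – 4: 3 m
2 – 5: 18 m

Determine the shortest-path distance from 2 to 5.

Compare a few routes:
2–1–4–5: 5+2+14 = 21
2–5: 18 = 18
2–1–4–3–5: 5+2+3+19 = 29
The minimum is 18 m via 2–5.

18 m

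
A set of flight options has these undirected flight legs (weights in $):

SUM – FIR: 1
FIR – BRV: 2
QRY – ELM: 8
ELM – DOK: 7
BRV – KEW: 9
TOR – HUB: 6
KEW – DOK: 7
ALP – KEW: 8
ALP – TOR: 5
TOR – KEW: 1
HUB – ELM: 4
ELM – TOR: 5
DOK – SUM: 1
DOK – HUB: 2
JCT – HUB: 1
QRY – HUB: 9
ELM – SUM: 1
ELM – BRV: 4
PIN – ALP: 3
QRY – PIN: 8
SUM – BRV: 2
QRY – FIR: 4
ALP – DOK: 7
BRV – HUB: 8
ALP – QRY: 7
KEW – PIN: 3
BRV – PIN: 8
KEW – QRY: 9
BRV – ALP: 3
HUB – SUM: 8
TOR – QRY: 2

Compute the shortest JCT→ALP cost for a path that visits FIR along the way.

Shortest JCT→FIR: JCT–HUB–DOK–SUM–FIR = 5
Best FIR to ALP: FIR–BRV–ALP costing 5
Total via FIR: 5 + 5 = $10.

$10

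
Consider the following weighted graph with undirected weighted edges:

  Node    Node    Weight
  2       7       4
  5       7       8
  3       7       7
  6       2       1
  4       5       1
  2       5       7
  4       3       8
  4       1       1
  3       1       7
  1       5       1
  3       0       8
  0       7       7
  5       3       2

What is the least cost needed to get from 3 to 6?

Running Dijkstra from 3:
3: 0
5: 2  (via 3)
1: 3  (via 5)
4: 3  (via 5)
7: 7  (via 3)
0: 8  (via 3)
2: 9  (via 5)
6: 10  (via 2)
Shortest route: 3–5–2–6 = 10.

10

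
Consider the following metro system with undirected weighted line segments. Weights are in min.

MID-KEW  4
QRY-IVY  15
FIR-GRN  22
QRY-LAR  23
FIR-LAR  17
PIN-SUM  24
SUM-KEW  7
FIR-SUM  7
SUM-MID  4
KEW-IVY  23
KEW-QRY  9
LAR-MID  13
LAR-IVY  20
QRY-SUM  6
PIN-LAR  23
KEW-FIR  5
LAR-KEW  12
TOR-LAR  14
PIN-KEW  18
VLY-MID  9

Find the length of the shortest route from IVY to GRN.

Shortest distances from IVY:
IVY: 0
QRY: 15  (via IVY)
LAR: 20  (via IVY)
SUM: 21  (via QRY)
KEW: 23  (via IVY)
MID: 25  (via SUM)
FIR: 28  (via SUM)
TOR: 34  (via LAR)
VLY: 34  (via MID)
PIN: 41  (via KEW)
GRN: 50  (via FIR)
Shortest route: IVY–QRY–SUM–FIR–GRN = 50 min.

50 min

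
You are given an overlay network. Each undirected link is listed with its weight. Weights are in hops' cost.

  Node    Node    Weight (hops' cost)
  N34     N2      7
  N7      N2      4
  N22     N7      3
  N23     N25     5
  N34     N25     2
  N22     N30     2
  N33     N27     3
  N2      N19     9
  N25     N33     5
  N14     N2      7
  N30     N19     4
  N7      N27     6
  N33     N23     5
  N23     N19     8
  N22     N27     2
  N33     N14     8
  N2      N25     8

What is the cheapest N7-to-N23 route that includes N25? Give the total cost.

17 hops' cost

Shortest N7→N25: N7–N2–N25 = 12
Best N25 to N23: N25–N23 costing 5
Total via N25: 12 + 5 = 17 hops' cost.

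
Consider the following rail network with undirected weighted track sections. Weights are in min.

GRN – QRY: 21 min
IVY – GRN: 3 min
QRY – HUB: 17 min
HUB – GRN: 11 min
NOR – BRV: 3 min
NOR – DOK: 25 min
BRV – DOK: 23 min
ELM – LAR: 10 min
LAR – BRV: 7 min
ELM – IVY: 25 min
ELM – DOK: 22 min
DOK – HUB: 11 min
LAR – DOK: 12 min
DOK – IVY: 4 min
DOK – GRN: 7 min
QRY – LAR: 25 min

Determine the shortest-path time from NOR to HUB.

33 min

Enumerating some paths:
NOR–DOK–HUB: 25+11 = 36
NOR–BRV–LAR–DOK–HUB: 3+7+12+11 = 33
Cheapest is NOR–BRV–LAR–DOK–HUB at 33 min.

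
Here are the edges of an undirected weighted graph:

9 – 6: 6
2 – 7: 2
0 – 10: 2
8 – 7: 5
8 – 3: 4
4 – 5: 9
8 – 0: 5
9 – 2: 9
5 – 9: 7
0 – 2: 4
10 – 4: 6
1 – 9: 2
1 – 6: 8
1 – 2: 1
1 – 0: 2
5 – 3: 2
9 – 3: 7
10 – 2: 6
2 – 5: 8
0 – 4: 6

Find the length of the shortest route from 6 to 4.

Settle nodes by increasing distance from 6:
6: 0
9: 6  (via 6)
1: 8  (via 6)
2: 9  (via 1)
0: 10  (via 1)
7: 11  (via 2)
10: 12  (via 0)
3: 13  (via 9)
5: 13  (via 9)
8: 15  (via 0)
4: 16  (via 0)
Shortest route: 6 → 1 → 0 → 4 = 16.

16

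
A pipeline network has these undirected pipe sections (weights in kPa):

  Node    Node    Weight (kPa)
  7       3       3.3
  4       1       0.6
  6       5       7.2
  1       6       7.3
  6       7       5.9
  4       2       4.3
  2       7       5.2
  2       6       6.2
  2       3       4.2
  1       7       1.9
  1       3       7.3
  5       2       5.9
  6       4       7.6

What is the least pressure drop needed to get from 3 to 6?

Compare a few routes:
3–7–6: 3.3+5.9 = 9.2
3–2–6: 4.2+6.2 = 10.4
3–7–1–6: 3.3+1.9+7.3 = 12.5
The minimum is 9.2 kPa via 3–7–6.

9.2 kPa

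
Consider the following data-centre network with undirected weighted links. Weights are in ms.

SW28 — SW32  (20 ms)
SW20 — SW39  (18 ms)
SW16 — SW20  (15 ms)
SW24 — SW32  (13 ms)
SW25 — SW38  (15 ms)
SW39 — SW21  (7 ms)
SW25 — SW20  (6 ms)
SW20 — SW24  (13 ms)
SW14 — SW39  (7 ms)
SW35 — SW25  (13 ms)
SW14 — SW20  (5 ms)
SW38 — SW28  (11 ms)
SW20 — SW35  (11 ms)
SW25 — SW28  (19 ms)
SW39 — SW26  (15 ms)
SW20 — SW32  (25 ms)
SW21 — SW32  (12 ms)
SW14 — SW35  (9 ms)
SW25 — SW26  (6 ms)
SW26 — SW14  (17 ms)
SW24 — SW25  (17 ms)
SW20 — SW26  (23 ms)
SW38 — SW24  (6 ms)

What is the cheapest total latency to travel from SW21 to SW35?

23 ms

Settle nodes by increasing distance from SW21:
SW21: 0
SW39: 7  (via SW21)
SW32: 12  (via SW21)
SW14: 14  (via SW39)
SW20: 19  (via SW14)
SW26: 22  (via SW39)
SW35: 23  (via SW14)
Shortest route: SW21–SW39–SW14–SW35 = 23 ms.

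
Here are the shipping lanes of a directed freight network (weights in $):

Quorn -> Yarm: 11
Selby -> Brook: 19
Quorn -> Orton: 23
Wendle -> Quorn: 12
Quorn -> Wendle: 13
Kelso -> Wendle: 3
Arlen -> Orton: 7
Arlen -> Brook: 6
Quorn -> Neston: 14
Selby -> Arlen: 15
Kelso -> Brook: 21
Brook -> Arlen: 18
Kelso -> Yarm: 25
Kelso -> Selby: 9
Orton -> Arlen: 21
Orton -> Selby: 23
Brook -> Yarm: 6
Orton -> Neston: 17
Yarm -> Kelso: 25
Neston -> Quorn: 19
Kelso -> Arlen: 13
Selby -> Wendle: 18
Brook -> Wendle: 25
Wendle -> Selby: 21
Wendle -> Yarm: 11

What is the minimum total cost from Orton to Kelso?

Enumerating some paths:
Orton → Selby → Brook → Yarm → Kelso: 23+19+6+25 = 73
Orton → Arlen → Brook → Yarm → Kelso: 21+6+6+25 = 58
Orton → Neston → Quorn → Yarm → Kelso: 17+19+11+25 = 72
The minimum is $58 via Orton → Arlen → Brook → Yarm → Kelso.

$58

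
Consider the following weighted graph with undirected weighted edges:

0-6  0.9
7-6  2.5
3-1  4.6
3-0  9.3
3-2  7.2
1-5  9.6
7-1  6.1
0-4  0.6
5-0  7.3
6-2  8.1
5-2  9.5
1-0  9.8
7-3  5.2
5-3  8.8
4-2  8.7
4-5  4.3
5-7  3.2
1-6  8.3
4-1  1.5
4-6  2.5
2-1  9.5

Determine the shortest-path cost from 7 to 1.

Compare a few routes:
7 - 1: 6.1 = 6.1
7 - 6 - 0 - 4 - 1: 2.5+0.9+0.6+1.5 = 5.5
7 - 6 - 4 - 1: 2.5+2.5+1.5 = 6.5
7 - 5 - 4 - 1: 3.2+4.3+1.5 = 9
The minimum is 5.5 via 7 - 6 - 0 - 4 - 1.

5.5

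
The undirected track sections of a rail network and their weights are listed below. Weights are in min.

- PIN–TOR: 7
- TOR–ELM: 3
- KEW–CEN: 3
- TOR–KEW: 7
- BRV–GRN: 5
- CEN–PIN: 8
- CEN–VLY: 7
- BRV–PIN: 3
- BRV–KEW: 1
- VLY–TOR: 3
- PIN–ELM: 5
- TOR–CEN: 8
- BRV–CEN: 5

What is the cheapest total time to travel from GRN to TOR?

Candidate routes:
GRN → BRV → PIN → TOR: 5+3+7 = 15
GRN → BRV → PIN → ELM → TOR: 5+3+5+3 = 16
GRN → BRV → KEW → TOR: 5+1+7 = 13
The minimum is 13 min via GRN → BRV → KEW → TOR.

13 min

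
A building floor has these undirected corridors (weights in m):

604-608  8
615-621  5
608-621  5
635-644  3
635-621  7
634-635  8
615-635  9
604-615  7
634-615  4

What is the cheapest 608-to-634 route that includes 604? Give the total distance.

19 m

Shortest 608→604: 608–604 = 8
Shortest 604→634: 604–615–634 = 11
Total via 604: 8 + 11 = 19 m.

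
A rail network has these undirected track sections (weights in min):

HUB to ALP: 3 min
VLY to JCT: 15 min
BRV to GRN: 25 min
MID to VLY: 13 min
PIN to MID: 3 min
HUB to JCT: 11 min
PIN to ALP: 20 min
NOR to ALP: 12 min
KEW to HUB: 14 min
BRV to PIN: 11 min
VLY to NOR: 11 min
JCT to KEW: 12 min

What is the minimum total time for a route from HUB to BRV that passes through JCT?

Best HUB to JCT: HUB–JCT costing 11
Shortest JCT→BRV: JCT–VLY–MID–PIN–BRV = 42
Total via JCT: 11 + 42 = 53 min.

53 min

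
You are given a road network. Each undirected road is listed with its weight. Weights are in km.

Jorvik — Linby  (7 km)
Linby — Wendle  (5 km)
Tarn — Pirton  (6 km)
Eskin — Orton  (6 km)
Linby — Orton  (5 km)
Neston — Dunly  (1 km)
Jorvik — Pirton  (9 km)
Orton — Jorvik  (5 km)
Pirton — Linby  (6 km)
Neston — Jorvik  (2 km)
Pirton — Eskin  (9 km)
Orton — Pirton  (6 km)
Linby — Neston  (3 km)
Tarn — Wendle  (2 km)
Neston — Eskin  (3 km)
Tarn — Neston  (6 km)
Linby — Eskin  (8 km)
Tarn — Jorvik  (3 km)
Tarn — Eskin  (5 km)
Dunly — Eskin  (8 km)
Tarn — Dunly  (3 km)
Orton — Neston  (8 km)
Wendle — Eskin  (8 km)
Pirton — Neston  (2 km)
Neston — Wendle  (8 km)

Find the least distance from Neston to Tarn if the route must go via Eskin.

8 km

Best Neston to Eskin: Neston–Eskin costing 3
Shortest Eskin→Tarn: Eskin–Tarn = 5
Total via Eskin: 3 + 5 = 8 km.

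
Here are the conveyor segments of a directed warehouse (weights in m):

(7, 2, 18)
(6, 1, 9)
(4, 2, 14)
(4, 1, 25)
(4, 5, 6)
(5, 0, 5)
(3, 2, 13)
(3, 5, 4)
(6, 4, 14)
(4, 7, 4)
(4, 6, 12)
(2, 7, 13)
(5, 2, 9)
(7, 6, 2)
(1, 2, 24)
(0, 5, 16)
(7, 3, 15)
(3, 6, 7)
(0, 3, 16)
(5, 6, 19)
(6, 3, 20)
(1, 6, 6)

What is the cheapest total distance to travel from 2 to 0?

37 m

Enumerating some paths:
2 - 7 - 6 - 4 - 5 - 0: 13+2+14+6+5 = 40
2 - 7 - 3 - 6 - 4 - 5 - 0: 13+15+7+14+6+5 = 60
2 - 7 - 6 - 3 - 5 - 0: 13+2+20+4+5 = 44
2 - 7 - 3 - 5 - 0: 13+15+4+5 = 37
The minimum is 37 m via 2 - 7 - 3 - 5 - 0.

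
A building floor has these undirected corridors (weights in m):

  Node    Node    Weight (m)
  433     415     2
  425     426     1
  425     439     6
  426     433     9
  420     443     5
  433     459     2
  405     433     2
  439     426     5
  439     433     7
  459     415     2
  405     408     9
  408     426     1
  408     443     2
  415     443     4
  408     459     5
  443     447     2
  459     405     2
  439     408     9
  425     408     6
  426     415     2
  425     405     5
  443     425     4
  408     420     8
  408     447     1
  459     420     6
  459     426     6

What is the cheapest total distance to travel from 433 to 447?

6 m

Shortest distances from 433:
433: 0
405: 2  (via 433)
415: 2  (via 433)
459: 2  (via 433)
426: 4  (via 415)
408: 5  (via 426)
425: 5  (via 426)
443: 6  (via 415)
447: 6  (via 408)
Shortest route: 433 → 415 → 426 → 408 → 447 = 6 m.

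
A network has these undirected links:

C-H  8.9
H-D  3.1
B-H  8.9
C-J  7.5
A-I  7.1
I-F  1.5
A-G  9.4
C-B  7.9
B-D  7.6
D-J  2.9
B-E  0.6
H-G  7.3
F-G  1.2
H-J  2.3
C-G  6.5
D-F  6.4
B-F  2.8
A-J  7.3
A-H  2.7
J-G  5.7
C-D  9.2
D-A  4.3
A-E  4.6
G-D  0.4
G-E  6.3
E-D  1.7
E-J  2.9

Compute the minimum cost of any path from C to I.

Running Dijkstra from C:
C: 0
G: 6.5  (via C)
D: 6.9  (via G)
J: 7.5  (via C)
F: 7.7  (via G)
B: 7.9  (via C)
E: 8.5  (via B)
H: 8.9  (via C)
I: 9.2  (via F)
Shortest route: C → G → F → I = 9.2.

9.2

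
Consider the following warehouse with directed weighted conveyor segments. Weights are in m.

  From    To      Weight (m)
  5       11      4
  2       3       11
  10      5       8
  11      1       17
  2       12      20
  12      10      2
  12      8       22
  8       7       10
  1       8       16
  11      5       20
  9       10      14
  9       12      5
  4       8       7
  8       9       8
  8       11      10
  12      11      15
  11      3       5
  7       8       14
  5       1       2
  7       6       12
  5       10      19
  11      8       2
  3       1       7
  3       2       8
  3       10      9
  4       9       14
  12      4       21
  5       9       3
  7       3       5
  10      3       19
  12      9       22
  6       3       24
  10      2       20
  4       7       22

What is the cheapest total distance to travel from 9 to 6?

Settle nodes by increasing distance from 9:
9: 0
12: 5  (via 9)
10: 7  (via 12)
5: 15  (via 10)
1: 17  (via 5)
11: 19  (via 5)
8: 21  (via 11)
3: 24  (via 11)
4: 26  (via 12)
2: 27  (via 10)
7: 31  (via 8)
6: 43  (via 7)
Shortest route: 9 → 12 → 10 → 5 → 11 → 8 → 7 → 6 = 43 m.

43 m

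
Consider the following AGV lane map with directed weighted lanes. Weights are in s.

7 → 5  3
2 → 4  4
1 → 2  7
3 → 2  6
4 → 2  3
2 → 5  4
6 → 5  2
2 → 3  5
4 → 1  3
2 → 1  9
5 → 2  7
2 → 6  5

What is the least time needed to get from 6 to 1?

Settle nodes by increasing distance from 6:
6: 0
5: 2  (via 6)
2: 9  (via 5)
4: 13  (via 2)
3: 14  (via 2)
1: 16  (via 4)
Shortest route: 6–5–2–4–1 = 16 s.

16 s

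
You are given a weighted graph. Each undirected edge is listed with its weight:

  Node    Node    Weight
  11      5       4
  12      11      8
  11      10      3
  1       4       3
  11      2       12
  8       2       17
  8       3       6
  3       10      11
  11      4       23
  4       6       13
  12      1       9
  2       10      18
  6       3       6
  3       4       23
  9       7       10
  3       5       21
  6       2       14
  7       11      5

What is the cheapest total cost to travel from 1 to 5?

Enumerating some paths:
1 - 4 - 6 - 3 - 10 - 11 - 5: 3+13+6+11+3+4 = 40
1 - 4 - 11 - 5: 3+23+4 = 30
1 - 12 - 11 - 5: 9+8+4 = 21
Cheapest is 1 - 12 - 11 - 5 at 21.

21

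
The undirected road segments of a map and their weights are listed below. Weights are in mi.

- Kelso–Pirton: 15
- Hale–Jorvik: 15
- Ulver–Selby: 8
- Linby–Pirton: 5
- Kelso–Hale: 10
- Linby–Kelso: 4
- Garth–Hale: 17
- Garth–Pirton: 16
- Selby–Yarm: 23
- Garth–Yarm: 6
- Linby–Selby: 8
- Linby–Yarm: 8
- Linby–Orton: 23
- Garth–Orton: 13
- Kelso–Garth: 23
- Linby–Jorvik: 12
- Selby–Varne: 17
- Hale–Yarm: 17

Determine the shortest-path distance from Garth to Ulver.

30 mi

Enumerating some paths:
Garth → Yarm → Linby → Selby → Ulver: 6+8+8+8 = 30
Garth → Pirton → Linby → Selby → Ulver: 16+5+8+8 = 37
Garth → Yarm → Selby → Ulver: 6+23+8 = 37
Cheapest is Garth → Yarm → Linby → Selby → Ulver at 30 mi.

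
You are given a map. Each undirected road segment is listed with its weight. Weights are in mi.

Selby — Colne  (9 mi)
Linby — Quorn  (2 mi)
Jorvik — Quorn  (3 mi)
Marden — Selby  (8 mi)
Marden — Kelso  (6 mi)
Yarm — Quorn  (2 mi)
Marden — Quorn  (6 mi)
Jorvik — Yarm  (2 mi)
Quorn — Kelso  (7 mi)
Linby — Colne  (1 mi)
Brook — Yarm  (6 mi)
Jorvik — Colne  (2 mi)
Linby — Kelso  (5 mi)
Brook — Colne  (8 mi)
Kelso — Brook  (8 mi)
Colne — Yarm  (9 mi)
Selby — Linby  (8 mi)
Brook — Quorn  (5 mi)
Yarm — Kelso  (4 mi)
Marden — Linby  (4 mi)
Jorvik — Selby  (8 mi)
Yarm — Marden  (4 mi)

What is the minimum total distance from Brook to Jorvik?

8 mi

Running Dijkstra from Brook:
Brook: 0
Quorn: 5  (via Brook)
Yarm: 6  (via Brook)
Linby: 7  (via Quorn)
Colne: 8  (via Brook)
Kelso: 8  (via Brook)
Jorvik: 8  (via Quorn)
Shortest route: Brook → Quorn → Jorvik = 8 mi.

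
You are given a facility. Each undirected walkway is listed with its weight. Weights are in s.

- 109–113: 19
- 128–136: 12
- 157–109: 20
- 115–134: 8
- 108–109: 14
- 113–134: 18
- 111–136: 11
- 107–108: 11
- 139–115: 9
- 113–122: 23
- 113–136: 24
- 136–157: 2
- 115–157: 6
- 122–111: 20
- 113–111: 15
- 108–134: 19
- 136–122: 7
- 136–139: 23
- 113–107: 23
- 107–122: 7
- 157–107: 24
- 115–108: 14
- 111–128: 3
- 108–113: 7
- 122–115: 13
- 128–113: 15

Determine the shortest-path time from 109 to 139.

Running Dijkstra from 109:
109: 0
108: 14  (via 109)
113: 19  (via 109)
157: 20  (via 109)
136: 22  (via 157)
107: 25  (via 108)
115: 26  (via 157)
122: 29  (via 136)
111: 33  (via 136)
134: 33  (via 108)
128: 34  (via 113)
139: 35  (via 115)
Shortest route: 109–157–115–139 = 35 s.

35 s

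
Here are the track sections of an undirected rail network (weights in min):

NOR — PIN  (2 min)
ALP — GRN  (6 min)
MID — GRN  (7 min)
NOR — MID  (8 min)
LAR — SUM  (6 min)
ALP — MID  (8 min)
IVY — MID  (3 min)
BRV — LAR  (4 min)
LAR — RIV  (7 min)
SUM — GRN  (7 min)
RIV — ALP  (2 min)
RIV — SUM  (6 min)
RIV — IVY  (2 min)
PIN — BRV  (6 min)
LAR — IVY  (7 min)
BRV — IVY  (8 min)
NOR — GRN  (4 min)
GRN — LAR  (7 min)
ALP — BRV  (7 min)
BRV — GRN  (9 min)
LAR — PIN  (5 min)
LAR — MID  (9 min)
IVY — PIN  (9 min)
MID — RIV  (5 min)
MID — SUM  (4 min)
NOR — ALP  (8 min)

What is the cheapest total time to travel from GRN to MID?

7 min

Compare a few routes:
GRN - MID: 7 = 7
GRN - SUM - MID: 7+4 = 11
The minimum is 7 min via GRN - MID.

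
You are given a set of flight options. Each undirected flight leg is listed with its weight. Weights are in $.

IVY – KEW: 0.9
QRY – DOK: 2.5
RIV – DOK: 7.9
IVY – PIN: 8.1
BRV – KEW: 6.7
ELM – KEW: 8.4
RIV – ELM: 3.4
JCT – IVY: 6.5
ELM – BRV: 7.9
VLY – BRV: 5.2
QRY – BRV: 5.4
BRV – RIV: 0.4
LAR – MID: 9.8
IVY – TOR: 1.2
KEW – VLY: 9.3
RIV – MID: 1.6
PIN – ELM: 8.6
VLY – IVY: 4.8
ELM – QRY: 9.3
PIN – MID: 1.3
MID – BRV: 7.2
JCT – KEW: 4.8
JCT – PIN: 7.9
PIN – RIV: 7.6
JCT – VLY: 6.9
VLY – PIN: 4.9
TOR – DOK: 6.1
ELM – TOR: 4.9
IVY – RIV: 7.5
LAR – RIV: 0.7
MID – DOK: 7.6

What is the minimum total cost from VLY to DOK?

Enumerating some paths:
VLY → BRV → RIV → DOK: 5.2+0.4+7.9 = 13.5
VLY → BRV → QRY → DOK: 5.2+5.4+2.5 = 13.1
VLY → IVY → TOR → DOK: 4.8+1.2+6.1 = 12.1
The minimum is $12.1 via VLY → IVY → TOR → DOK.

$12.1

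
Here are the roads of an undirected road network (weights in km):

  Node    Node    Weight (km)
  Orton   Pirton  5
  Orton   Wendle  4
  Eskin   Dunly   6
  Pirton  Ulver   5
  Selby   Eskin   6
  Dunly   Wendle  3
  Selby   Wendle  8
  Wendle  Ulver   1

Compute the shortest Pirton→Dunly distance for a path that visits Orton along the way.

Best Pirton to Orton: Pirton → Orton costing 5
Shortest Orton→Dunly: Orton → Wendle → Dunly = 7
Total via Orton: 5 + 7 = 12 km.

12 km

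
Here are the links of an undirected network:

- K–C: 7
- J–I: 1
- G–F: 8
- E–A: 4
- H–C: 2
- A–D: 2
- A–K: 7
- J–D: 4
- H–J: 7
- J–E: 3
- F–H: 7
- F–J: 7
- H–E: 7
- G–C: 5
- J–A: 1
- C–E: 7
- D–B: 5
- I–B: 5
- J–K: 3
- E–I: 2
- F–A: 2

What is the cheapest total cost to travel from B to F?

Compare a few routes:
B–D–A–F: 5+2+2 = 9
B–D–J–A–F: 5+4+1+2 = 12
Cheapest is B–D–A–F at 9.

9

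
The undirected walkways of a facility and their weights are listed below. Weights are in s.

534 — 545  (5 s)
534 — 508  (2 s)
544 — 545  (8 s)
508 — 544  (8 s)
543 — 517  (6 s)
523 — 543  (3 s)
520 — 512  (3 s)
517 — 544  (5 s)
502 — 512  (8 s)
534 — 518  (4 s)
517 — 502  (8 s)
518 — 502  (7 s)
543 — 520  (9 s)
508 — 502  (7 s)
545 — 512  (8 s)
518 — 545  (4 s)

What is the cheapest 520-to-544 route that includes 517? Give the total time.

Best 520 to 517: 520–543–517 costing 15
Best 517 to 544: 517–544 costing 5
Total via 517: 15 + 5 = 20 s.

20 s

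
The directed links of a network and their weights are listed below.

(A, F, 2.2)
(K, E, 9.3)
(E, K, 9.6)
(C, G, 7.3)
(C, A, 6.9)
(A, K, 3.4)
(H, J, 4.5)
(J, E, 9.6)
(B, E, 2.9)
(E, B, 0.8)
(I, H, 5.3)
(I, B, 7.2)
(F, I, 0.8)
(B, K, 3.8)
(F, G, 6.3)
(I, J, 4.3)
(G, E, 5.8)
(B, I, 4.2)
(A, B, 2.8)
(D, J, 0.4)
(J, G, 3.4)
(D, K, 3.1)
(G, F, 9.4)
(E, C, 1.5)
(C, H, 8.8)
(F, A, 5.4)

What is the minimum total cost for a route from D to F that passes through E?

Best D to E: D–J–G–E costing 9.6
Shortest E→F: E–C–A–F = 10.6
Total via E: 9.6 + 10.6 = 20.2.

20.2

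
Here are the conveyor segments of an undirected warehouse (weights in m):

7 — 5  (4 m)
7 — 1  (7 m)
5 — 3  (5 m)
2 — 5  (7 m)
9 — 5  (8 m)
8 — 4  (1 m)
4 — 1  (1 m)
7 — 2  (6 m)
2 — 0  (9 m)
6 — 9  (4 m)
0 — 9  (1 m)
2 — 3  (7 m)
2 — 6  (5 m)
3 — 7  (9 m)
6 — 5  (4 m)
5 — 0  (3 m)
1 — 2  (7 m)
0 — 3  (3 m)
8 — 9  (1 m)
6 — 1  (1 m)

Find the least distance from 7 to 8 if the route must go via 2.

Shortest 7→2: 7–2 = 6
Best 2 to 8: 2–6–1–4–8 costing 8
Total via 2: 6 + 8 = 14 m.

14 m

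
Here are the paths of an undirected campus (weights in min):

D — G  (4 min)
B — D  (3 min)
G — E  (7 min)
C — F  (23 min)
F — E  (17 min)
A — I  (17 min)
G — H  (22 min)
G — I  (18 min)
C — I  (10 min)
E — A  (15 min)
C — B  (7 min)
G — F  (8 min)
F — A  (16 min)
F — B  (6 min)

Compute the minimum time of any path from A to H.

44 min

Running Dijkstra from A:
A: 0
E: 15  (via A)
F: 16  (via A)
I: 17  (via A)
B: 22  (via F)
G: 22  (via E)
D: 25  (via B)
C: 27  (via I)
H: 44  (via G)
Shortest route: A–E–G–H = 44 min.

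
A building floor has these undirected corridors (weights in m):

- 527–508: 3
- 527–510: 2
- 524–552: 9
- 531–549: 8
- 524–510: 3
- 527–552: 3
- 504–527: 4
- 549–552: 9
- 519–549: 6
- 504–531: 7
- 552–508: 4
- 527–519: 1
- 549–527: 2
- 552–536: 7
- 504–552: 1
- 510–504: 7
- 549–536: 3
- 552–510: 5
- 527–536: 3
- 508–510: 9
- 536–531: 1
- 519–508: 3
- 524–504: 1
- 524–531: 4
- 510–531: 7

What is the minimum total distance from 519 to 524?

Settle nodes by increasing distance from 519:
519: 0
527: 1  (via 519)
549: 3  (via 527)
508: 3  (via 519)
510: 3  (via 527)
536: 4  (via 527)
552: 4  (via 527)
531: 5  (via 536)
504: 5  (via 527)
524: 6  (via 510)
Shortest route: 519 → 527 → 510 → 524 = 6 m.

6 m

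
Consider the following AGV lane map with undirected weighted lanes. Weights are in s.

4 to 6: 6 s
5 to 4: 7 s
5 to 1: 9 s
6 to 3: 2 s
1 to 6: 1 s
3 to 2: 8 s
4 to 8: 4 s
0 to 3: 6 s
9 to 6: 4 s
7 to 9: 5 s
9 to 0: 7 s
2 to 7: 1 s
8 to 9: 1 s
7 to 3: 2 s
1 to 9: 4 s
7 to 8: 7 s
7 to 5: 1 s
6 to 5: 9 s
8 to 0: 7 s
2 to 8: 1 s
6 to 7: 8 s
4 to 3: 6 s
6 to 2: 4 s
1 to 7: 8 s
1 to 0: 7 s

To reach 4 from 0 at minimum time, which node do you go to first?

8

Compare a few routes:
0 → 9 → 8 → 4: 7+1+4 = 12
0 → 8 → 4: 7+4 = 11
Cheapest is 0 → 8 → 4 at 11 s.
So from 0 the first move is to 8.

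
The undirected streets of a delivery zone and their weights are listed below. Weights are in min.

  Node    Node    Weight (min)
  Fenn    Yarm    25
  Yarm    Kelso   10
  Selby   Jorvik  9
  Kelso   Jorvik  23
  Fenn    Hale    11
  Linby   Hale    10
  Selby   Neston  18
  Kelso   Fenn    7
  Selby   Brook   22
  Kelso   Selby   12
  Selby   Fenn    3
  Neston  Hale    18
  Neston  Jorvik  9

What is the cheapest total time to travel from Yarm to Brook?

Settle nodes by increasing distance from Yarm:
Yarm: 0
Kelso: 10  (via Yarm)
Fenn: 17  (via Kelso)
Selby: 20  (via Fenn)
Hale: 28  (via Fenn)
Jorvik: 29  (via Selby)
Linby: 38  (via Hale)
Neston: 38  (via Selby)
Brook: 42  (via Selby)
Shortest route: Yarm–Kelso–Fenn–Selby–Brook = 42 min.

42 min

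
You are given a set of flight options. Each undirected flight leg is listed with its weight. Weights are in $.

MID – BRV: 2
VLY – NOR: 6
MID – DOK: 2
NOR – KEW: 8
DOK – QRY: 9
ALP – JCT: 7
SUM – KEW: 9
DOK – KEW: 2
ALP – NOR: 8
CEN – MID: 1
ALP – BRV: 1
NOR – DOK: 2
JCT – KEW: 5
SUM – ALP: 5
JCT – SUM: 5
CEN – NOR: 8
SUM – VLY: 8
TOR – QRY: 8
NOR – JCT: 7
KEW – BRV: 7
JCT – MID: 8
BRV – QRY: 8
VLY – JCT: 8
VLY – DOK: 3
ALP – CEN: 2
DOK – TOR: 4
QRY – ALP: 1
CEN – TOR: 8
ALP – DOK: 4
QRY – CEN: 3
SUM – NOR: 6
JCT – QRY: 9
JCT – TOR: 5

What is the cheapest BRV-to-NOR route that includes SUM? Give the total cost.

$12

Shortest BRV→SUM: BRV → ALP → SUM = 6
Shortest SUM→NOR: SUM → NOR = 6
Total via SUM: 6 + 6 = $12.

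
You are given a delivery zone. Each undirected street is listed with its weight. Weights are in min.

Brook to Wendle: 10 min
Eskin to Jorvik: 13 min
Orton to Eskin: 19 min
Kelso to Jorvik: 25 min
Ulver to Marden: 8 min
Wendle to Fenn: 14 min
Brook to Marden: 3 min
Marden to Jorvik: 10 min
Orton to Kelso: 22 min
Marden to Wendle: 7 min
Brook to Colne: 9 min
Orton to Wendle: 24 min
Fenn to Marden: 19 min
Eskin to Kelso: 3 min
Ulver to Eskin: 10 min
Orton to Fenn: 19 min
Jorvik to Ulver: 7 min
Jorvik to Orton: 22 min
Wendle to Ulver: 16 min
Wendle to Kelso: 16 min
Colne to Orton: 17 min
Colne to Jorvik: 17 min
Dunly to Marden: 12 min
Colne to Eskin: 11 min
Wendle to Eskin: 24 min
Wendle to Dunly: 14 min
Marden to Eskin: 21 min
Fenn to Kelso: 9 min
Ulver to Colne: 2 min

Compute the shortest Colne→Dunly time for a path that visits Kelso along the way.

Shortest Colne→Kelso: Colne–Eskin–Kelso = 14
Shortest Kelso→Dunly: Kelso–Wendle–Dunly = 30
Total via Kelso: 14 + 30 = 44 min.

44 min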